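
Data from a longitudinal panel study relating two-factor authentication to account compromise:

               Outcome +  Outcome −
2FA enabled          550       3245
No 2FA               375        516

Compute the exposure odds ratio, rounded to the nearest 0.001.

0.233

Cells: a = 550, b = 3245, c = 375, d = 516.
OR = (a·d)/(b·c) = (550 × 516) / (3245 × 375) = 283800 / 1216875 = 0.23322
Exposure is associated with lower odds of account compromise (OR = 0.23 < 1).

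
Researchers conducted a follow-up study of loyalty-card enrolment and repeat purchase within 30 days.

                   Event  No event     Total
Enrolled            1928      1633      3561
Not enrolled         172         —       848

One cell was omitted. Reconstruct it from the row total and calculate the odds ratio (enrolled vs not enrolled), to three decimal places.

The missing cell is in the unexposed row: 848 − 172 = 676.
So a = 1928, b = 1633, c = 172, d = 676.
OR = (a·d)/(b·c) = (1928 × 676) / (1633 × 172) = 1303328 / 280876 = 4.64023

4.640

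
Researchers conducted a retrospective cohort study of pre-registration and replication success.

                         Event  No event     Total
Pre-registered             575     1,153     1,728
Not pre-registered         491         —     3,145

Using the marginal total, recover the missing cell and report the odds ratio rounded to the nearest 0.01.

2.70

The missing cell is in the unexposed row: 3145 − 491 = 2654.
So a = 575, b = 1153, c = 491, d = 2654.
OR = (a·d)/(b·c) = (575 × 2654) / (1153 × 491) = 1526050 / 566123 = 2.69562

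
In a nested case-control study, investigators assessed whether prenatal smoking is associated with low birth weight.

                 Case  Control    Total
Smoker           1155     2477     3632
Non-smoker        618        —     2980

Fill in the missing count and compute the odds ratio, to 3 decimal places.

1.782

The missing cell is in the unexposed row: 2980 − 618 = 2362.
So a = 1155, b = 2477, c = 618, d = 2362.
OR = (a·d)/(b·c) = (1155 × 2362) / (2477 × 618) = 2728110 / 1530786 = 1.78216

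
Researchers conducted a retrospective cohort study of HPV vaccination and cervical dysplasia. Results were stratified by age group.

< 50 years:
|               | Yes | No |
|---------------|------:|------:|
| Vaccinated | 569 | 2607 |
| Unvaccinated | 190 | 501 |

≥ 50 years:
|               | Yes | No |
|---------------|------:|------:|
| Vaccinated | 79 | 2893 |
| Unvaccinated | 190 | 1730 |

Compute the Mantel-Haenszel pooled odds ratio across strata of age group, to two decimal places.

OR_MH = Σ(aᵢdᵢ/nᵢ) / Σ(bᵢcᵢ/nᵢ), where nᵢ is the stratum total.
Stratum 1 (< 50 years): n = 3867; a·d/n = 569·501/3867 = 73.7184; b·c/n = 2607·190/3867 = 128.0915
Stratum 2 (≥ 50 years): n = 4892; a·d/n = 79·1730/4892 = 27.9374; b·c/n = 2893·190/4892 = 112.3610
OR_MH = (73.7184 + 27.9374) / (128.0915 + 112.3610) = 101.6558 / 240.4525 = 0.42277

0.42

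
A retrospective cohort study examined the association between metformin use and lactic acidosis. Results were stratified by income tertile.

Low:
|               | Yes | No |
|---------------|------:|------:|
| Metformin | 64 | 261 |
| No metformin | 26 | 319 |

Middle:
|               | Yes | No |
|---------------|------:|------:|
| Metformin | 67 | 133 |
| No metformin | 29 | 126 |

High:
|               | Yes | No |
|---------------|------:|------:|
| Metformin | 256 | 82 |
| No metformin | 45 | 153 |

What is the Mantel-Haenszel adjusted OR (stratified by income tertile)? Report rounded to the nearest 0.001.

4.567

OR_MH = Σ(aᵢdᵢ/nᵢ) / Σ(bᵢcᵢ/nᵢ), where nᵢ is the stratum total.
Stratum 1 (Low): n = 670; a·d/n = 64·319/670 = 30.4716; b·c/n = 261·26/670 = 10.1284
Stratum 2 (Middle): n = 355; a·d/n = 67·126/355 = 23.7803; b·c/n = 133·29/355 = 10.8648
Stratum 3 (High): n = 536; a·d/n = 256·153/536 = 73.0746; b·c/n = 82·45/536 = 6.8843
OR_MH = (30.4716 + 23.7803 + 73.0746) / (10.1284 + 10.8648 + 6.8843) = 127.3266 / 27.8775 = 4.56736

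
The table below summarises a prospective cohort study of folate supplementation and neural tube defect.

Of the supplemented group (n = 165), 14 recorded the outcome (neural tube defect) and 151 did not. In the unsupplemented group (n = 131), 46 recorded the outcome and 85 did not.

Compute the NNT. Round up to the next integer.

4

Risk in treated group = 14/165 = 0.08485; risk in control = 46/131 = 0.35115.
Absolute risk reduction = 0.35115 − 0.08485 = 0.26630
NNT = 1 / ARR = 1 / 0.26630 = 3.755 → round up → 4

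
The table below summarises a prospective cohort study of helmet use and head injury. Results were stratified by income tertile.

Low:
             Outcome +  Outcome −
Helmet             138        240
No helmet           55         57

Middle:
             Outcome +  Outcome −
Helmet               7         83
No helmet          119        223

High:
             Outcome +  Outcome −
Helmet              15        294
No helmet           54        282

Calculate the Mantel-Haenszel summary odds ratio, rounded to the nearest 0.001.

OR_MH = Σ(aᵢdᵢ/nᵢ) / Σ(bᵢcᵢ/nᵢ), where nᵢ is the stratum total.
Stratum 1 (Low): n = 490; a·d/n = 138·57/490 = 16.0531; b·c/n = 240·55/490 = 26.9388
Stratum 2 (Middle): n = 432; a·d/n = 7·223/432 = 3.6134; b·c/n = 83·119/432 = 22.8634
Stratum 3 (High): n = 645; a·d/n = 15·282/645 = 6.5581; b·c/n = 294·54/645 = 24.6140
OR_MH = (16.0531 + 3.6134 + 6.5581) / (26.9388 + 22.8634 + 24.6140) = 26.2246 / 74.4162 = 0.35241

0.352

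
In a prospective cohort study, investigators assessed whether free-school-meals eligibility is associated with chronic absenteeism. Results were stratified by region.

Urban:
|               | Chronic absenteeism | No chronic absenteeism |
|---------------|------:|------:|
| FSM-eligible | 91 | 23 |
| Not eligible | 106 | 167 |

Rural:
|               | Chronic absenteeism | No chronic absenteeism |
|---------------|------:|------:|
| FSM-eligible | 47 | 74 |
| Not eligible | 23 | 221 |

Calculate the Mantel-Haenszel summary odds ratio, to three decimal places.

OR_MH = Σ(aᵢdᵢ/nᵢ) / Σ(bᵢcᵢ/nᵢ), where nᵢ is the stratum total.
Stratum 1 (Urban): n = 387; a·d/n = 91·167/387 = 39.2687; b·c/n = 23·106/387 = 6.2997
Stratum 2 (Rural): n = 365; a·d/n = 47·221/365 = 28.4575; b·c/n = 74·23/365 = 4.6630
OR_MH = (39.2687 + 28.4575) / (6.2997 + 4.6630) = 67.7263 / 10.9628 = 6.17785

6.178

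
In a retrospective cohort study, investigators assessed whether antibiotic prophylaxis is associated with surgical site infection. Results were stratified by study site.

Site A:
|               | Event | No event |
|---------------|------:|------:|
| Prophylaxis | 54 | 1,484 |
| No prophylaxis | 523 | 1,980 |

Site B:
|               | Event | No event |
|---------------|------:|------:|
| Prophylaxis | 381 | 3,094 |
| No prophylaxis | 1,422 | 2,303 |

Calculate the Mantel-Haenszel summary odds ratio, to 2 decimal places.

OR_MH = Σ(aᵢdᵢ/nᵢ) / Σ(bᵢcᵢ/nᵢ), where nᵢ is the stratum total.
Stratum 1 (Site A): n = 4041; a·d/n = 54·1980/4041 = 26.4588; b·c/n = 1484·523/4041 = 192.0643
Stratum 2 (Site B): n = 7200; a·d/n = 381·2303/7200 = 121.8671; b·c/n = 3094·1422/7200 = 611.0650
OR_MH = (26.4588 + 121.8671) / (192.0643 + 611.0650) = 148.3259 / 803.1293 = 0.18468

0.18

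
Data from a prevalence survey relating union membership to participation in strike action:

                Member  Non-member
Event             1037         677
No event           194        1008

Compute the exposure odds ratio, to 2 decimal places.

Reading the table with exposure as columns: a = 1037 (Member, case), b = 194 (Member, non-case), c = 677 (Non-member, case), d = 1008.
OR = (a·d)/(b·c) = (1037 × 1008) / (194 × 677) = 1045296 / 131338 = 7.95882
The odds of participation in strike action are about 7.96 times as high in the member group.

7.96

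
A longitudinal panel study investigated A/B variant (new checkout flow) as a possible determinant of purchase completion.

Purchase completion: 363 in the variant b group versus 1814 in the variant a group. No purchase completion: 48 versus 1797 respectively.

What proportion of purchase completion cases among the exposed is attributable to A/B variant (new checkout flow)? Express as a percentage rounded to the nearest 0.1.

From the description: a = 363, b = 48, c = 1814, d = 1797.
Risk in exposed = 363/411 = 0.88321; risk in unexposed = 1814/3611 = 0.50235.
RR = 0.88321/0.50235 = 1.75815
AR% = (RR − 1)/RR × 100 = (1.75815 − 1)/1.75815 × 100 = 43.1219%

43.1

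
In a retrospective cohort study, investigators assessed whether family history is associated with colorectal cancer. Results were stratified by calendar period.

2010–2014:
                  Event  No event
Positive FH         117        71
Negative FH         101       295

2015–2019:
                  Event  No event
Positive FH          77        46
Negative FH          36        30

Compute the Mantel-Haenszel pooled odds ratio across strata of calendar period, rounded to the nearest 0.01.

3.39

OR_MH = Σ(aᵢdᵢ/nᵢ) / Σ(bᵢcᵢ/nᵢ), where nᵢ is the stratum total.
Stratum 1 (2010–2014): n = 584; a·d/n = 117·295/584 = 59.1010; b·c/n = 71·101/584 = 12.2791
Stratum 2 (2015–2019): n = 189; a·d/n = 77·30/189 = 12.2222; b·c/n = 46·36/189 = 8.7619
OR_MH = (59.1010 + 12.2222) / (12.2791 + 8.7619) = 71.3232 / 21.0410 = 3.38972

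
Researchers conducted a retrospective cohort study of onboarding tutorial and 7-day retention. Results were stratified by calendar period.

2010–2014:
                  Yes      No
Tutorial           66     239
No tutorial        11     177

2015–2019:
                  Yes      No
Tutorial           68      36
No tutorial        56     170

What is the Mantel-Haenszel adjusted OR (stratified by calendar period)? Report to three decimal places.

OR_MH = Σ(aᵢdᵢ/nᵢ) / Σ(bᵢcᵢ/nᵢ), where nᵢ is the stratum total.
Stratum 1 (2010–2014): n = 493; a·d/n = 66·177/493 = 23.6957; b·c/n = 239·11/493 = 5.3327
Stratum 2 (2015–2019): n = 330; a·d/n = 68·170/330 = 35.0303; b·c/n = 36·56/330 = 6.1091
OR_MH = (23.6957 + 35.0303) / (5.3327 + 6.1091) = 58.7260 / 11.4417 = 5.13261

5.133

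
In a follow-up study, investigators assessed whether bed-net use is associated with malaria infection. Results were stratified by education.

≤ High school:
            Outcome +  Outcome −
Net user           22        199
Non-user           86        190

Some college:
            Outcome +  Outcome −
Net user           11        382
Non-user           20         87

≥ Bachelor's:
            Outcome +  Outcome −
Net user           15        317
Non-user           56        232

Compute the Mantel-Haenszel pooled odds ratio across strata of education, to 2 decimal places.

OR_MH = Σ(aᵢdᵢ/nᵢ) / Σ(bᵢcᵢ/nᵢ), where nᵢ is the stratum total.
Stratum 1 (≤ High school): n = 497; a·d/n = 22·190/497 = 8.4105; b·c/n = 199·86/497 = 34.4346
Stratum 2 (Some college): n = 500; a·d/n = 11·87/500 = 1.9140; b·c/n = 382·20/500 = 15.2800
Stratum 3 (≥ Bachelor's): n = 620; a·d/n = 15·232/620 = 5.6129; b·c/n = 317·56/620 = 28.6323
OR_MH = (8.4105 + 1.9140 + 5.6129) / (34.4346 + 15.2800 + 28.6323) = 15.9374 / 78.3469 = 0.20342

0.20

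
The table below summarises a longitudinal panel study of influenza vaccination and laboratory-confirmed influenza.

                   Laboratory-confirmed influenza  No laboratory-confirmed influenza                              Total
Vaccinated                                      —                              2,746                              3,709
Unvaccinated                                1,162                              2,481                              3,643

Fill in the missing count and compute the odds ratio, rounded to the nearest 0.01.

The missing cell is in the exposed row: 3709 − 2746 = 963.
So a = 963, b = 2746, c = 1162, d = 2481.
OR = (a·d)/(b·c) = (963 × 2481) / (2746 × 1162) = 2389203 / 3190852 = 0.74877

0.75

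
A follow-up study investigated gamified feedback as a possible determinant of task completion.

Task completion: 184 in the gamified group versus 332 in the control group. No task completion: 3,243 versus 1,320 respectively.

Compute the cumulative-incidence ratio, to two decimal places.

From the description: a = 184, b = 3243, c = 332, d = 1320.
Risk in exposed = 184/3427 = 0.05369; risk in unexposed = 332/1652 = 0.20097.
RR = 0.05369 / 0.20097 = 0.26716
The risk is 73% lower among the exposed than among the unexposed.

0.27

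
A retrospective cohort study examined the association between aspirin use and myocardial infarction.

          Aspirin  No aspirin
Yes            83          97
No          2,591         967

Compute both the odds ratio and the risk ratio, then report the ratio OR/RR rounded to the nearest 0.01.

Reading the table with exposure as columns: a = 83 (Aspirin, case), b = 2591 (Aspirin, non-case), c = 97 (No aspirin, case), d = 967.
OR = (83·967)/(2591·97) = 80261/251327 = 0.31935
Risk in exposed = 83/2674 = 0.03104; risk in unexposed = 97/1064 = 0.09117; RR = 0.34048
OR/RR = 0.31935 / 0.34048 = 0.93795
The outcome is rare in both groups, so OR ≈ RR (ratio near 1).

0.94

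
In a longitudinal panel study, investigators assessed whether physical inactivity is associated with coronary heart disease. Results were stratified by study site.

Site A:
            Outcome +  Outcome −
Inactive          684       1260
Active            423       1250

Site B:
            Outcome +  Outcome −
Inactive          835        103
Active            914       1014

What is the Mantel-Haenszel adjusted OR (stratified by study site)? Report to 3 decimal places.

OR_MH = Σ(aᵢdᵢ/nᵢ) / Σ(bᵢcᵢ/nᵢ), where nᵢ is the stratum total.
Stratum 1 (Site A): n = 3617; a·d/n = 684·1250/3617 = 236.3837; b·c/n = 1260·423/3617 = 147.3542
Stratum 2 (Site B): n = 2866; a·d/n = 835·1014/2866 = 295.4257; b·c/n = 103·914/2866 = 32.8479
OR_MH = (236.3837 + 295.4257) / (147.3542 + 32.8479) = 531.8094 / 180.2020 = 2.95118

2.951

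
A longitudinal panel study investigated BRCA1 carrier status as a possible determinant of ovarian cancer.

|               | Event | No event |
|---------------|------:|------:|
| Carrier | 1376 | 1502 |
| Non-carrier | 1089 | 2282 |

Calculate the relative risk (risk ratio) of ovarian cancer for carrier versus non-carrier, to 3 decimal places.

1.480

Cells: a = 1376, b = 1502, c = 1089, d = 2282.
Risk in exposed = 1376/2878 = 0.47811; risk in unexposed = 1089/3371 = 0.32305.
RR = 0.47811 / 0.32305 = 1.47999
The risk among the exposed is 1.48 times that among the unexposed.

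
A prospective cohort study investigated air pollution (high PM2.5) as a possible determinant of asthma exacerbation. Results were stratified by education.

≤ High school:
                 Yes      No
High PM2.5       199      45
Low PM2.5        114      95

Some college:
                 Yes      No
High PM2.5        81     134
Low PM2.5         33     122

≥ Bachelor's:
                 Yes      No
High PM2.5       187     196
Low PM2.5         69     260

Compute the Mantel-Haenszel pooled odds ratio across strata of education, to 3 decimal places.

OR_MH = Σ(aᵢdᵢ/nᵢ) / Σ(bᵢcᵢ/nᵢ), where nᵢ is the stratum total.
Stratum 1 (≤ High school): n = 453; a·d/n = 199·95/453 = 41.7329; b·c/n = 45·114/453 = 11.3245
Stratum 2 (Some college): n = 370; a·d/n = 81·122/370 = 26.7081; b·c/n = 134·33/370 = 11.9514
Stratum 3 (≥ Bachelor's): n = 712; a·d/n = 187·260/712 = 68.2865; b·c/n = 196·69/712 = 18.9944
OR_MH = (41.7329 + 26.7081 + 68.2865) / (11.3245 + 11.9514 + 18.9944) = 136.7275 / 42.2702 = 3.23460

3.235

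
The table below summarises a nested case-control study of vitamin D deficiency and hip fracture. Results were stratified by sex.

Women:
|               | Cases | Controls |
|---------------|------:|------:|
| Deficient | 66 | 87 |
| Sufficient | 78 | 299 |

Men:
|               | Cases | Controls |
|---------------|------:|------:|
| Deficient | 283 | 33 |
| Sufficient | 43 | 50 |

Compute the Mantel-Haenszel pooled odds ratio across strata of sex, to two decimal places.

4.41

OR_MH = Σ(aᵢdᵢ/nᵢ) / Σ(bᵢcᵢ/nᵢ), where nᵢ is the stratum total.
Stratum 1 (Women): n = 530; a·d/n = 66·299/530 = 37.2340; b·c/n = 87·78/530 = 12.8038
Stratum 2 (Men): n = 409; a·d/n = 283·50/409 = 34.5966; b·c/n = 33·43/409 = 3.4694
OR_MH = (37.2340 + 34.5966) / (12.8038 + 3.4694) = 71.8305 / 16.2732 = 4.41404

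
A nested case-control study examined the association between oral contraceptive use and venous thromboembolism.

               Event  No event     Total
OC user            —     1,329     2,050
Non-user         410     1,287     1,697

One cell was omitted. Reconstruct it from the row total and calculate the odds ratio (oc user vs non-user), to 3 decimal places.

The missing cell is in the exposed row: 2050 − 1329 = 721.
So a = 721, b = 1329, c = 410, d = 1287.
OR = (a·d)/(b·c) = (721 × 1287) / (1329 × 410) = 927927 / 544890 = 1.70296

1.703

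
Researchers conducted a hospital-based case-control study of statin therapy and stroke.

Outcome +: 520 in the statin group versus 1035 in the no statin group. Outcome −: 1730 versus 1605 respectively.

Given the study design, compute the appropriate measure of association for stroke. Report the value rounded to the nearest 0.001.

0.466

From the description: a = 520, b = 1730, c = 1035, d = 1605.
This is a hospital-based case-control study: participants were sampled on outcome status, so risks in the source population cannot be estimated directly — relative risk is not valid here. The odds ratio is the appropriate measure.
OR = (a·d)/(b·c) = (520 × 1605) / (1730 × 1035) = 834600 / 1790550 = 0.46611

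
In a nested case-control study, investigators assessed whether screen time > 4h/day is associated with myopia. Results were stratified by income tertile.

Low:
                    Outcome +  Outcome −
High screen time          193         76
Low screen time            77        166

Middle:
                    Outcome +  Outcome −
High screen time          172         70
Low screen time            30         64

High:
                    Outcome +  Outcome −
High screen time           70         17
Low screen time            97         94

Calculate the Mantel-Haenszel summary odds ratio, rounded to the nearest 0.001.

OR_MH = Σ(aᵢdᵢ/nᵢ) / Σ(bᵢcᵢ/nᵢ), where nᵢ is the stratum total.
Stratum 1 (Low): n = 512; a·d/n = 193·166/512 = 62.5742; b·c/n = 76·77/512 = 11.4297
Stratum 2 (Middle): n = 336; a·d/n = 172·64/336 = 32.7619; b·c/n = 70·30/336 = 6.2500
Stratum 3 (High): n = 278; a·d/n = 70·94/278 = 23.6691; b·c/n = 17·97/278 = 5.9317
OR_MH = (62.5742 + 32.7619 + 23.6691) / (11.4297 + 6.2500 + 5.9317) = 119.0052 / 23.6113 = 5.04017

5.040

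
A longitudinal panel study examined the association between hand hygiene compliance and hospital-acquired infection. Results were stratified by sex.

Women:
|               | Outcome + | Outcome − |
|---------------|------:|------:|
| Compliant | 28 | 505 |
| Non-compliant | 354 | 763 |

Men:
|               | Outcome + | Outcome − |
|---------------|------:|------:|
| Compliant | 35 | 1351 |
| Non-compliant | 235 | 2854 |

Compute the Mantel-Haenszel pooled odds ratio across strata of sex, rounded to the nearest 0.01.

OR_MH = Σ(aᵢdᵢ/nᵢ) / Σ(bᵢcᵢ/nᵢ), where nᵢ is the stratum total.
Stratum 1 (Women): n = 1650; a·d/n = 28·763/1650 = 12.9479; b·c/n = 505·354/1650 = 108.3455
Stratum 2 (Men): n = 4475; a·d/n = 35·2854/4475 = 22.3218; b·c/n = 1351·235/4475 = 70.9464
OR_MH = (12.9479 + 22.3218) / (108.3455 + 70.9464) = 35.2697 / 179.2918 = 0.19672

0.20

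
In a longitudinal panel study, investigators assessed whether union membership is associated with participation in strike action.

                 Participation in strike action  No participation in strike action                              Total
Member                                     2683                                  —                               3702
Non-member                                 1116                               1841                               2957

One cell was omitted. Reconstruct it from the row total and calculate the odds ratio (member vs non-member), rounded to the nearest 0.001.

The missing cell is in the exposed row: 3702 − 2683 = 1019.
So a = 2683, b = 1019, c = 1116, d = 1841.
OR = (a·d)/(b·c) = (2683 × 1841) / (1019 × 1116) = 4939403 / 1137204 = 4.34346

4.343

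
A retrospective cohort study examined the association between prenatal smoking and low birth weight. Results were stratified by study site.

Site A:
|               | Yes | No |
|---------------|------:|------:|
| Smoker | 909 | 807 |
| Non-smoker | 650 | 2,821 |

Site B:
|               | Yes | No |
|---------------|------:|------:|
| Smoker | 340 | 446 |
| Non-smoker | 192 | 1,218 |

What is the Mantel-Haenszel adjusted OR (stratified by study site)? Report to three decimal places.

OR_MH = Σ(aᵢdᵢ/nᵢ) / Σ(bᵢcᵢ/nᵢ), where nᵢ is the stratum total.
Stratum 1 (Site A): n = 5187; a·d/n = 909·2821/5187 = 494.3684; b·c/n = 807·650/5187 = 101.1278
Stratum 2 (Site B): n = 2196; a·d/n = 340·1218/2196 = 188.5792; b·c/n = 446·192/2196 = 38.9945
OR_MH = (494.3684 + 188.5792) / (101.1278 + 38.9945) = 682.9477 / 140.1224 = 4.87394

4.874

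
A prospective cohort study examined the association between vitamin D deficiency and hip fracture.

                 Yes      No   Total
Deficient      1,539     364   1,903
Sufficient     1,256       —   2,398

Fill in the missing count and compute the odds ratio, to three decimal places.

The missing cell is in the unexposed row: 2398 − 1256 = 1142.
So a = 1539, b = 364, c = 1256, d = 1142.
OR = (a·d)/(b·c) = (1539 × 1142) / (364 × 1256) = 1757538 / 457184 = 3.84427

3.844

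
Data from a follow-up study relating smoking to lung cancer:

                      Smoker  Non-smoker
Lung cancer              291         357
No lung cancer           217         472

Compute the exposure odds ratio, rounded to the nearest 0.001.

1.773

Reading the table with exposure as columns: a = 291 (Smoker, case), b = 217 (Smoker, non-case), c = 357 (Non-smoker, case), d = 472.
OR = (a·d)/(b·c) = (291 × 472) / (217 × 357) = 137352 / 77469 = 1.77299
The odds of lung cancer are about 1.77 times as high in the smoker group.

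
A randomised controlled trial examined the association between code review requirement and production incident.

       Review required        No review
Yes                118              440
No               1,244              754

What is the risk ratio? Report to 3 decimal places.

Reading the table with exposure as columns: a = 118 (Review required, case), b = 1244 (Review required, non-case), c = 440 (No review, case), d = 754.
Risk in exposed = 118/1362 = 0.08664; risk in unexposed = 440/1194 = 0.36851.
RR = 0.08664 / 0.36851 = 0.23510
The risk is 76% lower among the exposed than among the unexposed.

0.235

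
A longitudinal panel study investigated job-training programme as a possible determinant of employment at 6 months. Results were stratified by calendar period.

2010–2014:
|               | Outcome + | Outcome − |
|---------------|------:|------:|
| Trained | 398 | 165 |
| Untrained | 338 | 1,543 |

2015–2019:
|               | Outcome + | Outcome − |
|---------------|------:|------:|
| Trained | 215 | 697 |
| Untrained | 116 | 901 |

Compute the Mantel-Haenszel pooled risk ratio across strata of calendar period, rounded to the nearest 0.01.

RR_MH = Σ(aᵢ·n₀ᵢ/nᵢ) / Σ(cᵢ·n₁ᵢ/nᵢ), with n₁ᵢ = aᵢ+bᵢ (exposed), n₀ᵢ = cᵢ+dᵢ (unexposed), nᵢ = n₁ᵢ+n₀ᵢ.
Stratum 1 (2010–2014): n₁ = 563, n₀ = 1881, n = 2444; a·n₀/n = 398·1881/2444 = 306.3167; c·n₁/n = 338·563/2444 = 77.8617
Stratum 2 (2015–2019): n₁ = 912, n₀ = 1017, n = 1929; a·n₀/n = 215·1017/1929 = 113.3515; c·n₁/n = 116·912/1929 = 54.8429
RR_MH = (306.3167 + 113.3515) / (77.8617 + 54.8429) = 419.6682 / 132.7046 = 3.16242

3.16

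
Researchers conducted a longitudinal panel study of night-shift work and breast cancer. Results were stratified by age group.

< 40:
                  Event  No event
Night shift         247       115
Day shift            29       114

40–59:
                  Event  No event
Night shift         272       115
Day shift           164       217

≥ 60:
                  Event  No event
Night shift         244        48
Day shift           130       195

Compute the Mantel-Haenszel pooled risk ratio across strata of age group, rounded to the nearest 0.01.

RR_MH = Σ(aᵢ·n₀ᵢ/nᵢ) / Σ(cᵢ·n₁ᵢ/nᵢ), with n₁ᵢ = aᵢ+bᵢ (exposed), n₀ᵢ = cᵢ+dᵢ (unexposed), nᵢ = n₁ᵢ+n₀ᵢ.
Stratum 1 (< 40): n₁ = 362, n₀ = 143, n = 505; a·n₀/n = 247·143/505 = 69.9426; c·n₁/n = 29·362/505 = 20.7881
Stratum 2 (40–59): n₁ = 387, n₀ = 381, n = 768; a·n₀/n = 272·381/768 = 134.9375; c·n₁/n = 164·387/768 = 82.6406
Stratum 3 (≥ 60): n₁ = 292, n₀ = 325, n = 617; a·n₀/n = 244·325/617 = 128.5251; c·n₁/n = 130·292/617 = 61.5235
RR_MH = (69.9426 + 134.9375 + 128.5251) / (20.7881 + 82.6406 + 61.5235) = 333.4052 / 164.9522 = 2.02122

2.02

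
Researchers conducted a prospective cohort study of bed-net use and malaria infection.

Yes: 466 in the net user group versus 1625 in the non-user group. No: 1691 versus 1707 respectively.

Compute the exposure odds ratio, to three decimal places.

0.289

From the description: a = 466, b = 1691, c = 1625, d = 1707.
OR = (a·d)/(b·c) = (466 × 1707) / (1691 × 1625) = 795462 / 2747875 = 0.28948
Exposure is associated with lower odds of malaria infection (OR = 0.29 < 1).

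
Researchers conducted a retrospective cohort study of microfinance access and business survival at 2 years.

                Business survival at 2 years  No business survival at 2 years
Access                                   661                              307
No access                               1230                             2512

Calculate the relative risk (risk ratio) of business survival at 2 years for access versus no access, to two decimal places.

2.08

Cells: a = 661, b = 307, c = 1230, d = 2512.
Risk in exposed = 661/968 = 0.68285; risk in unexposed = 1230/3742 = 0.32870.
RR = 0.68285 / 0.32870 = 2.07742
The risk among the exposed is 2.08 times that among the unexposed.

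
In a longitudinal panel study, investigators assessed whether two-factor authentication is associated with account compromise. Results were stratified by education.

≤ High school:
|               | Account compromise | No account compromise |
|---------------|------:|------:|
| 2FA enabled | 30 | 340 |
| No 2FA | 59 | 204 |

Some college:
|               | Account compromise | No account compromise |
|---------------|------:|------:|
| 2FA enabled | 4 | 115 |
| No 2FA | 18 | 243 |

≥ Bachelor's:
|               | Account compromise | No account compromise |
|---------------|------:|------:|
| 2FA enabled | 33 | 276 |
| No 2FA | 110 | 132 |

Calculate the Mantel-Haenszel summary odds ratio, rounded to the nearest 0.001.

0.218

OR_MH = Σ(aᵢdᵢ/nᵢ) / Σ(bᵢcᵢ/nᵢ), where nᵢ is the stratum total.
Stratum 1 (≤ High school): n = 633; a·d/n = 30·204/633 = 9.6682; b·c/n = 340·59/633 = 31.6904
Stratum 2 (Some college): n = 380; a·d/n = 4·243/380 = 2.5579; b·c/n = 115·18/380 = 5.4474
Stratum 3 (≥ Bachelor's): n = 551; a·d/n = 33·132/551 = 7.9056; b·c/n = 276·110/551 = 55.0998
OR_MH = (9.6682 + 2.5579 + 7.9056) / (31.6904 + 5.4474 + 55.0998) = 20.1318 / 92.2376 = 0.21826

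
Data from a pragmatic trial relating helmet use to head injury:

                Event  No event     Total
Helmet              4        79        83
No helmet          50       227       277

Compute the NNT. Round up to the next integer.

8

Risk in treated group = 4/83 = 0.04819; risk in control = 50/277 = 0.18051.
Absolute risk reduction = 0.18051 − 0.04819 = 0.13231
NNT = 1 / ARR = 1 / 0.13231 = 7.558 → round up → 8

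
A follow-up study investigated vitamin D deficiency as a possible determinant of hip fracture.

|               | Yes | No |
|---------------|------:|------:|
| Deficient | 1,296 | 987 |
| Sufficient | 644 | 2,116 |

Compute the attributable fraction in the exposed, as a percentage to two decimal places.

Cells: a = 1296, b = 987, c = 644, d = 2116.
Risk in exposed = 1296/2283 = 0.56767; risk in unexposed = 644/2760 = 0.23333.
RR = 0.56767/0.23333 = 2.43289
AR% = (RR − 1)/RR × 100 = (2.43289 − 1)/2.43289 × 100 = 58.8966%

58.90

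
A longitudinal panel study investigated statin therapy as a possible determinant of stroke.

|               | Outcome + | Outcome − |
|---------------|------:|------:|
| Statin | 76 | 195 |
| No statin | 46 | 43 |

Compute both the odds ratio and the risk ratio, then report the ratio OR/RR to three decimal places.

Cells: a = 76, b = 195, c = 46, d = 43.
OR = (76·43)/(195·46) = 3268/8970 = 0.36433
Risk in exposed = 76/271 = 0.28044; risk in unexposed = 46/89 = 0.51685; RR = 0.54260
OR/RR = 0.36433 / 0.54260 = 0.67145
The outcome is not rare, so the OR lies further from 1 than the RR.

0.671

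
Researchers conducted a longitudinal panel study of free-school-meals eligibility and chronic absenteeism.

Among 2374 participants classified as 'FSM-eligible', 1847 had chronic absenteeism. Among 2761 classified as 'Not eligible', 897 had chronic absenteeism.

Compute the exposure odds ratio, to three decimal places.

From the description: a = 1847, b = 527, c = 897, d = 1864.
OR = (a·d)/(b·c) = (1847 × 1864) / (527 × 897) = 3442808 / 472719 = 7.28299
The odds of chronic absenteeism are about 7.28 times as high in the fsm-eligible group.

7.283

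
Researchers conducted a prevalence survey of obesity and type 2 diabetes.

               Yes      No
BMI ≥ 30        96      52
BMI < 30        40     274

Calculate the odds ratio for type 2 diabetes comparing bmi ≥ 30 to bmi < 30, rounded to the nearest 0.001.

Cells: a = 96, b = 52, c = 40, d = 274.
OR = (a·d)/(b·c) = (96 × 274) / (52 × 40) = 26304 / 2080 = 12.64615
The odds of type 2 diabetes are about 12.65 times as high in the bmi ≥ 30 group.

12.646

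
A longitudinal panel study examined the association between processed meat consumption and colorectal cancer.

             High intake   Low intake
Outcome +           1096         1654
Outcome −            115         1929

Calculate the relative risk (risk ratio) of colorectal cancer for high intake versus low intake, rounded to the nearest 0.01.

Reading the table with exposure as columns: a = 1096 (High intake, case), b = 115 (High intake, non-case), c = 1654 (Low intake, case), d = 1929.
Risk in exposed = 1096/1211 = 0.90504; risk in unexposed = 1654/3583 = 0.46162.
RR = 0.90504 / 0.46162 = 1.96055
The risk among the exposed is 1.96 times that among the unexposed.

1.96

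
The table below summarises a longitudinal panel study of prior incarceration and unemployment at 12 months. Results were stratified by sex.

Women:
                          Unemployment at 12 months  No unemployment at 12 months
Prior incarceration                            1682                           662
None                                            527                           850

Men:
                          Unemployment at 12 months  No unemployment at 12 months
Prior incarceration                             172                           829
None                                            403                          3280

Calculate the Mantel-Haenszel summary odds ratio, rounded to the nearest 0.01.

3.06

OR_MH = Σ(aᵢdᵢ/nᵢ) / Σ(bᵢcᵢ/nᵢ), where nᵢ is the stratum total.
Stratum 1 (Women): n = 3721; a·d/n = 1682·850/3721 = 384.2247; b·c/n = 662·527/3721 = 93.7581
Stratum 2 (Men): n = 4684; a·d/n = 172·3280/4684 = 120.4441; b·c/n = 829·403/4684 = 71.3251
OR_MH = (384.2247 + 120.4441) / (93.7581 + 71.3251) = 504.6687 / 165.0833 = 3.05706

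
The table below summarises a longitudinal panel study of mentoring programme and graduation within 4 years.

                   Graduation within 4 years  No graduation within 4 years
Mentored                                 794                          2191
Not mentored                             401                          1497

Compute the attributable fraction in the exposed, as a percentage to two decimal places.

20.57

Cells: a = 794, b = 2191, c = 401, d = 1497.
Risk in exposed = 794/2985 = 0.26600; risk in unexposed = 401/1898 = 0.21128.
RR = 0.26600/0.21128 = 1.25901
AR% = (RR − 1)/RR × 100 = (1.25901 − 1)/1.25901 × 100 = 20.5723%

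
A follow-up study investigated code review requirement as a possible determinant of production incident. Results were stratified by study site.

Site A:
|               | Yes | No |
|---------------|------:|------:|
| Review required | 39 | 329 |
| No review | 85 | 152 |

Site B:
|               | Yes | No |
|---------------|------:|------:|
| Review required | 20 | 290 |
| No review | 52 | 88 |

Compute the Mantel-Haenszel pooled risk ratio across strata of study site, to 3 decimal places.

0.246

RR_MH = Σ(aᵢ·n₀ᵢ/nᵢ) / Σ(cᵢ·n₁ᵢ/nᵢ), with n₁ᵢ = aᵢ+bᵢ (exposed), n₀ᵢ = cᵢ+dᵢ (unexposed), nᵢ = n₁ᵢ+n₀ᵢ.
Stratum 1 (Site A): n₁ = 368, n₀ = 237, n = 605; a·n₀/n = 39·237/605 = 15.2777; c·n₁/n = 85·368/605 = 51.7025
Stratum 2 (Site B): n₁ = 310, n₀ = 140, n = 450; a·n₀/n = 20·140/450 = 6.2222; c·n₁/n = 52·310/450 = 35.8222
RR_MH = (15.2777 + 6.2222) / (51.7025 + 35.8222) = 21.4999 / 87.5247 = 0.24564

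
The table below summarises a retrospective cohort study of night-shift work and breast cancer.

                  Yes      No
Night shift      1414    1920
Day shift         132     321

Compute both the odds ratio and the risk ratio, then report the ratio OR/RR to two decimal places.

1.23

Cells: a = 1414, b = 1920, c = 132, d = 321.
OR = (1414·321)/(1920·132) = 453894/253440 = 1.79093
Risk in exposed = 1414/3334 = 0.42412; risk in unexposed = 132/453 = 0.29139; RR = 1.45549
OR/RR = 1.79093 / 1.45549 = 1.23047
The outcome is not rare, so the OR lies further from 1 than the RR.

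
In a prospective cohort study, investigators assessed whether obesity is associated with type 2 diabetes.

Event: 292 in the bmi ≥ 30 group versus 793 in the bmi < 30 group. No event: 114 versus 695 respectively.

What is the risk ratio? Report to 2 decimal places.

1.35

From the description: a = 292, b = 114, c = 793, d = 695.
Risk in exposed = 292/406 = 0.71921; risk in unexposed = 793/1488 = 0.53293.
RR = 0.71921 / 0.53293 = 1.34954
The risk among the exposed is 1.35 times that among the unexposed.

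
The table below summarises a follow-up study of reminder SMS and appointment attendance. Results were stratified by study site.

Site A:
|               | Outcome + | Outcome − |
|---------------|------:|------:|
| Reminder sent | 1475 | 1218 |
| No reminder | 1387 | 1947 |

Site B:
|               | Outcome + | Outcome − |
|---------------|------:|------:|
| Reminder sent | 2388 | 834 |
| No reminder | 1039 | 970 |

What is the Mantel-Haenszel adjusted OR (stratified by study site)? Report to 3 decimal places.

2.061

OR_MH = Σ(aᵢdᵢ/nᵢ) / Σ(bᵢcᵢ/nᵢ), where nᵢ is the stratum total.
Stratum 1 (Site A): n = 6027; a·d/n = 1475·1947/6027 = 476.4933; b·c/n = 1218·1387/6027 = 280.2997
Stratum 2 (Site B): n = 5231; a·d/n = 2388·970/5231 = 442.8140; b·c/n = 834·1039/5231 = 165.6521
OR_MH = (476.4933 + 442.8140) / (280.2997 + 165.6521) = 919.3073 / 445.9517 = 2.06145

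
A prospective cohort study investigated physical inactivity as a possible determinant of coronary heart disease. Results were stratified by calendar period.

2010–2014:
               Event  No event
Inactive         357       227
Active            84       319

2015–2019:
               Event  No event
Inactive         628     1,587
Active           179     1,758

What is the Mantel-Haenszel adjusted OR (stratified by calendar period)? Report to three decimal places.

4.346

OR_MH = Σ(aᵢdᵢ/nᵢ) / Σ(bᵢcᵢ/nᵢ), where nᵢ is the stratum total.
Stratum 1 (2010–2014): n = 987; a·d/n = 357·319/987 = 115.3830; b·c/n = 227·84/987 = 19.3191
Stratum 2 (2015–2019): n = 4152; a·d/n = 628·1758/4152 = 265.9017; b·c/n = 1587·179/4152 = 68.4184
OR_MH = (115.3830 + 265.9017) / (19.3191 + 68.4184) = 381.2847 / 87.7375 = 4.34574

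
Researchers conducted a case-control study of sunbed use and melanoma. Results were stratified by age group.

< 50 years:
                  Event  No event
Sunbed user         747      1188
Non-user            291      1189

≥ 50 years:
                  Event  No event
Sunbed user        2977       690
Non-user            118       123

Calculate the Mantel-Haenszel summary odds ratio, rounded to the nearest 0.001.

OR_MH = Σ(aᵢdᵢ/nᵢ) / Σ(bᵢcᵢ/nᵢ), where nᵢ is the stratum total.
Stratum 1 (< 50 years): n = 3415; a·d/n = 747·1189/3415 = 260.0829; b·c/n = 1188·291/3415 = 101.2322
Stratum 2 (≥ 50 years): n = 3908; a·d/n = 2977·123/3908 = 93.6978; b·c/n = 690·118/3908 = 20.8342
OR_MH = (260.0829 + 93.6978) / (101.2322 + 20.8342) = 353.7807 / 122.0664 = 2.89826

2.898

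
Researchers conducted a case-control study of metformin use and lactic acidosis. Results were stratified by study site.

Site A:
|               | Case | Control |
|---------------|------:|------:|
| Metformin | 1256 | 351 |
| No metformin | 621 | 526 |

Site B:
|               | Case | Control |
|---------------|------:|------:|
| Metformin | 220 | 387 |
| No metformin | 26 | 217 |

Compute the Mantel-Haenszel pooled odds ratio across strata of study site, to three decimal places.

OR_MH = Σ(aᵢdᵢ/nᵢ) / Σ(bᵢcᵢ/nᵢ), where nᵢ is the stratum total.
Stratum 1 (Site A): n = 2754; a·d/n = 1256·526/2754 = 239.8896; b·c/n = 351·621/2754 = 79.1471
Stratum 2 (Site B): n = 850; a·d/n = 220·217/850 = 56.1647; b·c/n = 387·26/850 = 11.8376
OR_MH = (239.8896 + 56.1647) / (79.1471 + 11.8376) = 296.0543 / 90.9847 = 3.25389

3.254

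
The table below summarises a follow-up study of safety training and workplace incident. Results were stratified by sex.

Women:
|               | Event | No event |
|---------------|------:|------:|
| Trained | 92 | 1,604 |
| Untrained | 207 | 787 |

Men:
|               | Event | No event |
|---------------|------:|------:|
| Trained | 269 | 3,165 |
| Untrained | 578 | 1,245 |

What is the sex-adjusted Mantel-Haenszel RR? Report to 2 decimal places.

RR_MH = Σ(aᵢ·n₀ᵢ/nᵢ) / Σ(cᵢ·n₁ᵢ/nᵢ), with n₁ᵢ = aᵢ+bᵢ (exposed), n₀ᵢ = cᵢ+dᵢ (unexposed), nᵢ = n₁ᵢ+n₀ᵢ.
Stratum 1 (Women): n₁ = 1696, n₀ = 994, n = 2690; a·n₀/n = 92·994/2690 = 33.9955; c·n₁/n = 207·1696/2690 = 130.5100
Stratum 2 (Men): n₁ = 3434, n₀ = 1823, n = 5257; a·n₀/n = 269·1823/5257 = 93.2827; c·n₁/n = 578·3434/5257 = 377.5636
RR_MH = (33.9955 + 93.2827) / (130.5100 + 377.5636) = 127.2782 / 508.0737 = 0.25051

0.25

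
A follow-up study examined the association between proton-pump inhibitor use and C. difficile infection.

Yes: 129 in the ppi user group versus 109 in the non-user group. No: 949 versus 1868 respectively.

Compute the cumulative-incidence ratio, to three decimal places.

2.170

From the description: a = 129, b = 949, c = 109, d = 1868.
Risk in exposed = 129/1078 = 0.11967; risk in unexposed = 109/1977 = 0.05513.
RR = 0.11967 / 0.05513 = 2.17046
The risk among the exposed is 2.17 times that among the unexposed.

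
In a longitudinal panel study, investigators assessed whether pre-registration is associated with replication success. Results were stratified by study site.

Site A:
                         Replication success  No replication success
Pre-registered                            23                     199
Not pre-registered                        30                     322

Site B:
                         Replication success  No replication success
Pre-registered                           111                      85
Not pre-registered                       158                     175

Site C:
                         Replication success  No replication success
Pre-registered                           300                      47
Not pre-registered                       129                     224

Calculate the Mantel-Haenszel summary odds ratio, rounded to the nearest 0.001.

3.276

OR_MH = Σ(aᵢdᵢ/nᵢ) / Σ(bᵢcᵢ/nᵢ), where nᵢ is the stratum total.
Stratum 1 (Site A): n = 574; a·d/n = 23·322/574 = 12.9024; b·c/n = 199·30/574 = 10.4007
Stratum 2 (Site B): n = 529; a·d/n = 111·175/529 = 36.7202; b·c/n = 85·158/529 = 25.3875
Stratum 3 (Site C): n = 700; a·d/n = 300·224/700 = 96.0000; b·c/n = 47·129/700 = 8.6614
OR_MH = (12.9024 + 36.7202 + 96.0000) / (10.4007 + 25.3875 + 8.6614) = 145.6227 / 44.4496 = 3.27613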